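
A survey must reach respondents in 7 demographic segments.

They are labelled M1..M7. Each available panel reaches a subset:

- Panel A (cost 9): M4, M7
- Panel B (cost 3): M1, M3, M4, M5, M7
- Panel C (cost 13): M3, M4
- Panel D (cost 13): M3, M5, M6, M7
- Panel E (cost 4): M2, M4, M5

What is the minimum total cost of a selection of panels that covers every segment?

20

B, D, E together cover every segment (B ∪ D ∪ E = {M1, M2, M3, M4, M5, M6, M7}); total cost 3 + 13 + 4 = 20.
No covering selection has total cost below 20.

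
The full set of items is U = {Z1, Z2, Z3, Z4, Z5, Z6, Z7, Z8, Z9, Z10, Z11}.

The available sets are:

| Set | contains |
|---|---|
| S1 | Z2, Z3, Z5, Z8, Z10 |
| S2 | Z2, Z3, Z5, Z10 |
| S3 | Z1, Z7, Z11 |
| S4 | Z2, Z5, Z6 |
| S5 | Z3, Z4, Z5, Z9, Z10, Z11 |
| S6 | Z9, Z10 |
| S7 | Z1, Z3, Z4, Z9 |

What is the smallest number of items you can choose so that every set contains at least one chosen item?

3

H = {Z1, Z2, Z10} meets every set (each contains at least one member of H), and |H| = 3.
The sets S3, S4, S6 are pairwise disjoint, so any hitting set needs a separate item for each — at least 3. Hence 3 is optimal.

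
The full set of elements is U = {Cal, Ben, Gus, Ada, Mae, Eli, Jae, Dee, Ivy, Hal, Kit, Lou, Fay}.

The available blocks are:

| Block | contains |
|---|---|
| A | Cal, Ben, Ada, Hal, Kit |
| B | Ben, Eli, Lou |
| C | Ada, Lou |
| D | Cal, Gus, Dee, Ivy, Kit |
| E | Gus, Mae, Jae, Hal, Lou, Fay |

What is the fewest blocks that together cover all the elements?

4

A, B, D, and E cover everything between them: the union {Cal, Ben, Gus, Ada, Mae, Eli, Jae, Dee, Ivy, Hal, Kit, Lou, Fay} is all of U.
No 3 of the 5 blocks cover everything (all 10 combinations miss at least one element), so 4 is optimal.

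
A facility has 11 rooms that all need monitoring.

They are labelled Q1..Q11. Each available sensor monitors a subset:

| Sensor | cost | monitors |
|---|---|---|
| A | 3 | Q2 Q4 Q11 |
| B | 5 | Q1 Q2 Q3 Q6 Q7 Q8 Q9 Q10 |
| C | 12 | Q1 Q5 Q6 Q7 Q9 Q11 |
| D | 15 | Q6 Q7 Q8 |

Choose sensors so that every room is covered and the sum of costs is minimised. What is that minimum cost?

20

A, B, C together cover every room (A ∪ B ∪ C = {Q1, Q2, Q3, Q4, Q5, Q6, Q7, Q8, Q9, Q10, Q11}); total cost 3 + 5 + 12 = 20.
No covering selection has total cost below 20.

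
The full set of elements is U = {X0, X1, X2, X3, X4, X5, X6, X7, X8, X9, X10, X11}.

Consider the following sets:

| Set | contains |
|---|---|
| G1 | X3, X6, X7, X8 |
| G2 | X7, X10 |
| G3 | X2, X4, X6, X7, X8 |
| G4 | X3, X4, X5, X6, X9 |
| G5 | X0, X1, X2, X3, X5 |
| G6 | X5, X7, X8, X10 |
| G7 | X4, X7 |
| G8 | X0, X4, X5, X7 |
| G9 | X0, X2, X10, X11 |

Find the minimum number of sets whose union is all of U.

G3, G4, G5, and G9 cover everything between them: the union {X0, X1, X2, X3, X4, X5, X6, X7, X8, X9, X10, X11} is all of U.
No 3 of the 9 sets cover everything (all 84 combinations miss at least one element), so 4 is optimal.

4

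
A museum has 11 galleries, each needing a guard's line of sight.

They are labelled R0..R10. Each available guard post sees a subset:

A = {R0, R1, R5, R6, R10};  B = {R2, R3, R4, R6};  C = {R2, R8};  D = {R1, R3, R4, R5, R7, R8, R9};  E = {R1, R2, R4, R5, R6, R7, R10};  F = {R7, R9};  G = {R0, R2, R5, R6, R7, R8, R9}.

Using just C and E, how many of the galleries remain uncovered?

3

Union of C, E = {R1, R2, R4, R5, R6, R7, R8, R10}.
Not covered: R0, R3, R9 — 3 galleries.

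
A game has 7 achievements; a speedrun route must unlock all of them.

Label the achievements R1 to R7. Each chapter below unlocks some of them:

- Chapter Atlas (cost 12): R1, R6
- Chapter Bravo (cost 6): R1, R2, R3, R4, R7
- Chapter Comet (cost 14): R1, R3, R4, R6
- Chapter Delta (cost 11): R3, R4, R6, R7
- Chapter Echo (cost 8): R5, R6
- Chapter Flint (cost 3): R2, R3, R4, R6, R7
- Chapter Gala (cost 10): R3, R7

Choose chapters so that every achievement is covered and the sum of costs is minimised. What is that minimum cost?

14

Bravo, Echo together cover every achievement (Bravo ∪ Echo = {R1, R2, R3, R4, R5, R6, R7}); total cost 6 + 8 = 14.
The greedy pick Flint, Bravo, Echo costs 17; no covering selection beats 14.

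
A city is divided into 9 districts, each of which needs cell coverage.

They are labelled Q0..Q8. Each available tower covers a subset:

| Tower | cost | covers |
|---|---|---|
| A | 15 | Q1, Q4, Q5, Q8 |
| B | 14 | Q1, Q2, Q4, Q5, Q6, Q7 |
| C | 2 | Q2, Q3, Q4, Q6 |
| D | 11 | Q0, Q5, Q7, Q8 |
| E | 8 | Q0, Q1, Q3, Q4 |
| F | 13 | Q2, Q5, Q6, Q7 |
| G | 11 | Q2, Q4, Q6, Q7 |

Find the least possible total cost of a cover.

21

C, D, E together cover every district (C ∪ D ∪ E = {Q0, Q1, Q2, Q3, Q4, Q5, Q6, Q7, Q8}); total cost 2 + 11 + 8 = 21.
No covering selection has total cost below 21.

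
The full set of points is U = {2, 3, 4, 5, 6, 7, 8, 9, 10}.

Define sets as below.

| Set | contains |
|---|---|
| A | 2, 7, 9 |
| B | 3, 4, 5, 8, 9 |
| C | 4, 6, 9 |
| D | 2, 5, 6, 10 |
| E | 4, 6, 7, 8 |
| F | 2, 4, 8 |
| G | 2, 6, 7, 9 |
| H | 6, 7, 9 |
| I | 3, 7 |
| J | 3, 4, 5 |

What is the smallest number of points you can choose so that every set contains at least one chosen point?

3

The 3 points {4, 7, 10} hit every set.
No choice of 2 points meets every set, so 3 is the minimum.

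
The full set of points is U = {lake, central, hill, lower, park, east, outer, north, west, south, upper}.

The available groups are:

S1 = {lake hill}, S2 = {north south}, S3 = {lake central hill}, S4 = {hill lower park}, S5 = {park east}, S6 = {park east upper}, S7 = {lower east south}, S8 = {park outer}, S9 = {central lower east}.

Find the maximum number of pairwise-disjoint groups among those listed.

4

S1, S2, S8, S9 are pairwise disjoint (S1={lake,hill}; S2={north,south}; S8={park,outer}; S9={central,lower,east}).
Every remaining group overlaps one of these, and no 5 of the listed groups are pairwise disjoint, so 4 is the maximum.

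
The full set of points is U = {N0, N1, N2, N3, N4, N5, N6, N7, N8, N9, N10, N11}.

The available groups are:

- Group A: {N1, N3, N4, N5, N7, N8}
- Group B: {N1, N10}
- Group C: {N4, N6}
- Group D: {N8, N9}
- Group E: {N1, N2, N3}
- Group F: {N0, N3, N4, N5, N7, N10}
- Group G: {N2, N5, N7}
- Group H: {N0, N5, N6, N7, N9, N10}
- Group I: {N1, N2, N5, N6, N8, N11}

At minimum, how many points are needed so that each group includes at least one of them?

Take T = {N1, N4, N5, N9}. Each listed group contains at least one of these, so T is a hitting set of size 4.
The groups B, C, D, G are pairwise disjoint, so any hitting set needs a separate point for each — at least 4. Hence 4 is optimal.

4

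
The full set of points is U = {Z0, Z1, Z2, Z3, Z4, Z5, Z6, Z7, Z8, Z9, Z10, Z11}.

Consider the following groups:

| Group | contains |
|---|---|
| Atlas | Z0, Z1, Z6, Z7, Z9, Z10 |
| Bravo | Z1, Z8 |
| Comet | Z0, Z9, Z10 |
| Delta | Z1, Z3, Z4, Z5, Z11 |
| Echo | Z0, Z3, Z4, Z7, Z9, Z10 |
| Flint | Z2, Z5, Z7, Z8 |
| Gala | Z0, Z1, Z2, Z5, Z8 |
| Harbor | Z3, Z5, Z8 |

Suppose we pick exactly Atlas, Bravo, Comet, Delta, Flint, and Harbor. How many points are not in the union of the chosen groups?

Union of Atlas, Bravo, Comet, Delta, Flint, Harbor = {Z0, Z1, Z2, Z3, Z4, Z5, Z6, Z7, Z8, Z9, Z10, Z11} — that's every point, so 0 are uncovered.

0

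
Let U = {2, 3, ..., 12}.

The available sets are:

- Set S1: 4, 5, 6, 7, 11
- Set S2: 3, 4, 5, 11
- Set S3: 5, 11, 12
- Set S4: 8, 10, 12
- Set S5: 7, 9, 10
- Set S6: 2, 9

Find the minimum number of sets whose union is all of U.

Take {S1, S2, S4, S6}. Their union is {2, 3, 4, 5, 6, 7, 8, 9, 10, 11, 12}, which is all 11 points.
Only S2 contains 3, so S2 is forced; the remaining 7 points need at least 3 more sets (each remaining set adds at most 3) — so at least 4 sets are needed, and 4 is optimal.

4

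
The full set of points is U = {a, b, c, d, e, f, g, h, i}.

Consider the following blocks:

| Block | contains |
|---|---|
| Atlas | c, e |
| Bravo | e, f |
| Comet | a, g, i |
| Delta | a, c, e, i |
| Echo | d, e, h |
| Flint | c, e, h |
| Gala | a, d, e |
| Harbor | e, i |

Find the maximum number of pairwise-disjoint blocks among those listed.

2

Atlas, Comet are pairwise disjoint (Atlas={c,e}; Comet={a,g,i}).
Every remaining block overlaps one of these, and no 3 of the listed blocks are pairwise disjoint, so 2 is the maximum.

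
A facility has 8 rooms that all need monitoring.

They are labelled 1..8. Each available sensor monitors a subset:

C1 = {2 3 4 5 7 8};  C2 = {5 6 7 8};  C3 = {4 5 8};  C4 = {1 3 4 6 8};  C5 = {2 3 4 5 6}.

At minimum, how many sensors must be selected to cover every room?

2

C1 and C4 together: C1 ∪ C4 = {1, 2, 3, 4, 5, 6, 7, 8} — every room is covered.
No single sensor has all 8 rooms (the largest, C1, has 6), so 2 is optimal.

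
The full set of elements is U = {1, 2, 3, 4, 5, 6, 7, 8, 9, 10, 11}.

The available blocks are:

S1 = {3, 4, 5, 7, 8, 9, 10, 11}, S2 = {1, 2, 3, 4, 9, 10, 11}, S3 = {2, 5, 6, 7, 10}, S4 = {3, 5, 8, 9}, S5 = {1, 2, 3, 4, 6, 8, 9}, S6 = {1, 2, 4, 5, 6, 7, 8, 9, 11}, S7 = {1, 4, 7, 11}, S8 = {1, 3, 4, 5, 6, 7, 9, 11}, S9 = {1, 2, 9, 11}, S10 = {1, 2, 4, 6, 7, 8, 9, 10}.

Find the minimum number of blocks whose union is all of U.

S1 and S5 together: S1 ∪ S5 = {1, 2, 3, 4, 5, 6, 7, 8, 9, 10, 11} — every element is covered.
No single block has all 11 elements (the largest, S6, has 9), so 2 is optimal.

2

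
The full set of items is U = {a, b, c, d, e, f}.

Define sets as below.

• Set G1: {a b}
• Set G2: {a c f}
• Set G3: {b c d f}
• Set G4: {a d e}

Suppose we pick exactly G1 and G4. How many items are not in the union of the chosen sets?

2

Union of G1, G4 = {a, b, d, e}.
Not covered: c, f — 2 items.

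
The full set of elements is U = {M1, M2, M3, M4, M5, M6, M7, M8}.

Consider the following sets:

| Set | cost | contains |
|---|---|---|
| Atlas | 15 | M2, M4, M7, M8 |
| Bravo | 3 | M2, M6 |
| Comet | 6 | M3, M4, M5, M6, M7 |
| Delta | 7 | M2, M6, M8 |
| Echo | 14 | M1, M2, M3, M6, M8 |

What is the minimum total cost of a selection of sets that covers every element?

20

Comet, Echo together cover every element (Comet ∪ Echo = {M1, M2, M3, M4, M5, M6, M7, M8}); total cost 6 + 14 = 20.
The greedy pick Comet, Bravo, Delta, Echo costs 30; no covering selection beats 20.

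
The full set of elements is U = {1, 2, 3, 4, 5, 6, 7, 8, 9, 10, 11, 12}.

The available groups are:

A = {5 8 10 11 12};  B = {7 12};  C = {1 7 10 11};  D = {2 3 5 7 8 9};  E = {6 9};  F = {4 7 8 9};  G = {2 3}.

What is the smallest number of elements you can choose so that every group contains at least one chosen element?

The 4 elements {2, 9, 10, 12} hit every group.
No choice of 3 elements meets every group, so 4 is the minimum.

4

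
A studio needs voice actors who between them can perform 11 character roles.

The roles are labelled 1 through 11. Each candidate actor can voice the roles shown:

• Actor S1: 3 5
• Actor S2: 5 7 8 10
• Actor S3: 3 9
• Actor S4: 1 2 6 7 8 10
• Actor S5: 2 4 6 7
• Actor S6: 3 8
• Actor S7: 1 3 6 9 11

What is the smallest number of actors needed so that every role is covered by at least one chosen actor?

3

Take {S2, S5, S7}. Their union is {1, 2, 3, 4, 5, 6, 7, 8, 9, 10, 11}, which is all 11 roles.
Only S5 contains 4, so S5 is forced; the remaining 7 roles need at least 2 more actors (each remaining actor adds at most 4) — so at least 3 actors are needed, and 3 is optimal.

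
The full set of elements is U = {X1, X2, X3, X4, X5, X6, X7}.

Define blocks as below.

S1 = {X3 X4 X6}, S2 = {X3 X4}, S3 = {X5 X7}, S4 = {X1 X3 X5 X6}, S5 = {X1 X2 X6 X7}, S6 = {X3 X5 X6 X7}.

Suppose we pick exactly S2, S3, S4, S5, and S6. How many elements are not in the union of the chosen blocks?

0

Union of S2, S3, S4, S5, S6 = {X1, X2, X3, X4, X5, X6, X7} — that's every element, so 0 are uncovered.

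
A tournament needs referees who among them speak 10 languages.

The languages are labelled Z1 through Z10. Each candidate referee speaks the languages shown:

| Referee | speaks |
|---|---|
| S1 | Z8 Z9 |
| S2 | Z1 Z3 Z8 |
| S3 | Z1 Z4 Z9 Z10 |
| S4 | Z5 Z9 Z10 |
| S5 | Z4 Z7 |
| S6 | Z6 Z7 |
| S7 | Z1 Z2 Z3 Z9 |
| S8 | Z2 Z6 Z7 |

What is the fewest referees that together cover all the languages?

4

S2 and S4 and S5 and S8 together: S2 ∪ S4 ∪ S5 ∪ S8 = {Z1, Z2, Z3, Z4, Z5, Z6, Z7, Z8, Z9, Z10} — every language is covered.
Only S4 contains Z5, so S4 is forced; the remaining 7 languages need at least 3 more referees (each remaining referee adds at most 3) — so at least 4 referees are needed, and 4 is optimal.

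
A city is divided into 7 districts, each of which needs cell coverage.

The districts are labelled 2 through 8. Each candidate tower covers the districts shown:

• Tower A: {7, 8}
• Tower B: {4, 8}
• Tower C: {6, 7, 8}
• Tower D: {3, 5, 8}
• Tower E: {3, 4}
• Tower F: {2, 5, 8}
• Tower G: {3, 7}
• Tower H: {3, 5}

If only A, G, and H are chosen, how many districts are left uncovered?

Union of A, G, H = {3, 5, 7, 8}.
Not covered: 2, 4, 6 — 3 districts.

3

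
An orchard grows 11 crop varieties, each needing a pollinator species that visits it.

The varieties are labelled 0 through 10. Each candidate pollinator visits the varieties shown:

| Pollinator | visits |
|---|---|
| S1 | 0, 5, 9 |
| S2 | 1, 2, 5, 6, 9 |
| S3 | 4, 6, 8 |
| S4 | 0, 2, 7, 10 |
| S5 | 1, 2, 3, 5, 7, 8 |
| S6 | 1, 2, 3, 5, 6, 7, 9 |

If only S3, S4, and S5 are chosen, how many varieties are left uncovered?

1

Union of S3, S4, S5 = {0, 1, 2, 3, 4, 5, 6, 7, 8, 10}.
Not covered: 9 — 1 variety.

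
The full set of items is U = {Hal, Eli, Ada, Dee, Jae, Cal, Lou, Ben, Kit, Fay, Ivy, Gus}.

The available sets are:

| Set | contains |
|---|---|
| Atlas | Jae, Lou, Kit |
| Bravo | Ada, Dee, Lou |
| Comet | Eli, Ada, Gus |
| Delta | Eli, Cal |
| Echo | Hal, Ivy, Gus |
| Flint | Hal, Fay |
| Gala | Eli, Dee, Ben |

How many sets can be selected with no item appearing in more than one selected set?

3

Atlas, Delta, Flint are pairwise disjoint (Atlas={Jae,Lou,Kit}; Delta={Eli,Cal}; Flint={Hal,Fay}).
Every remaining set overlaps one of these, and no 4 of the listed sets are pairwise disjoint, so 3 is the maximum.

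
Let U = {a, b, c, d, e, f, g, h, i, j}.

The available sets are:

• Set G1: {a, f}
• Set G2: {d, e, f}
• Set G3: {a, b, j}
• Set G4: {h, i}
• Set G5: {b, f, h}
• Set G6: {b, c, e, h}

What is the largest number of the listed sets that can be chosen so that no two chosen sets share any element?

G2, G3, G4 are pairwise disjoint (G2={d,e,f}; G3={a,b,j}; G4={h,i}).
Every remaining set overlaps one of these, and no 4 of the listed sets are pairwise disjoint, so 3 is the maximum.

3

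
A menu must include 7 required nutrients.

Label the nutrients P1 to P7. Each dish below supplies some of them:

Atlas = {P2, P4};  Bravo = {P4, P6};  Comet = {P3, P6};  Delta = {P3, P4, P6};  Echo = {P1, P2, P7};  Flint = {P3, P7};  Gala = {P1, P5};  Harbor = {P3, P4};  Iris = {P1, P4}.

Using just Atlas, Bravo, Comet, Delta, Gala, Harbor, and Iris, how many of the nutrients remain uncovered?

1

Union of Atlas, Bravo, Comet, Delta, Gala, Harbor, Iris = {P1, P2, P3, P4, P5, P6}.
Not covered: P7 — 1 nutrient.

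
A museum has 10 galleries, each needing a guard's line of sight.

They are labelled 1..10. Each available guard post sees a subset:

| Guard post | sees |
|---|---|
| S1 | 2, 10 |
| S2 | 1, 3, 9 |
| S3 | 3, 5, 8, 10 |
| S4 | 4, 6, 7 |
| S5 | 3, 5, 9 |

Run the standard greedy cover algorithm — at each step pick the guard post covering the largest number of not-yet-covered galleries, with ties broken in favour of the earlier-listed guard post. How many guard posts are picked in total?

4

Greedy: pick S3 (covers 4 new) → pick S4 (covers 3 new) → pick S2 (covers 2 new) → pick S1 (covers 1 new). Total picks: 4.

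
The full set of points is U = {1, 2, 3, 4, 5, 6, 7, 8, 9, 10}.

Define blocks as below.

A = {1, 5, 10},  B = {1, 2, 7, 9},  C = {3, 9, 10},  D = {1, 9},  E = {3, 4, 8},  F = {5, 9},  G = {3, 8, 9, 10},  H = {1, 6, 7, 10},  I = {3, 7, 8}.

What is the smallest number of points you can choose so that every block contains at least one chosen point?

T = {1, 3, 9} meets every block (each contains at least one member of T), and |T| = 3.
The blocks E, F, H are pairwise disjoint, so any hitting set needs a separate point for each — at least 3. Hence 3 is optimal.

3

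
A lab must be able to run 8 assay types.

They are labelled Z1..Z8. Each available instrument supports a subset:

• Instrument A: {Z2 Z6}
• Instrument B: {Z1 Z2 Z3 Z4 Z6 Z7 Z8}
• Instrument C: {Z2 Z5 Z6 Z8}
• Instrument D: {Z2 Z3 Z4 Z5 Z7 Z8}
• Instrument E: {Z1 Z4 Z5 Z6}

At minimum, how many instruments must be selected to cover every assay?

2

Take {D, E}. Their union is {Z1, Z2, Z3, Z4, Z5, Z6, Z7, Z8}, which is all 8 assays.
No single instrument has all 8 assays (the largest, B, has 7), so 2 is optimal.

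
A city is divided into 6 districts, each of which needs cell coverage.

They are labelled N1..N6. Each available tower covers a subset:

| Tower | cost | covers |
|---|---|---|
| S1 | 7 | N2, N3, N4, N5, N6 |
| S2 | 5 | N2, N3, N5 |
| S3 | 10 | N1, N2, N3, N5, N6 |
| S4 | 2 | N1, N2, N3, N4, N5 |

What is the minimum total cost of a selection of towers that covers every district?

9

S1, S4 together cover every district (S1 ∪ S4 = {N1, N2, N3, N4, N5, N6}); total cost 7 + 2 = 9.
No covering selection has total cost below 9.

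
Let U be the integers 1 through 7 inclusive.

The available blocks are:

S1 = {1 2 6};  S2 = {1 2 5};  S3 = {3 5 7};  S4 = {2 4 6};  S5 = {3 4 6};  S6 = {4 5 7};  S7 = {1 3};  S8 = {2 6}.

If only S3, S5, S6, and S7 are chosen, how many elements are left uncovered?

1

Union of S3, S5, S6, S7 = {1, 3, 4, 5, 6, 7}.
Not covered: 2 — 1 element.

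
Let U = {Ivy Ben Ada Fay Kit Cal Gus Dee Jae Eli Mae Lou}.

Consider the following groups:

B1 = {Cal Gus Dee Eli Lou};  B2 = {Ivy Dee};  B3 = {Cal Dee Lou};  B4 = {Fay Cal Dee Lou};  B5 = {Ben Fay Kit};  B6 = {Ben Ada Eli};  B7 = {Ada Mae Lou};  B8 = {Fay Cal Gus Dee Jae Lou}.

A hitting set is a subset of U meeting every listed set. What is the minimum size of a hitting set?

H = {Ada, Fay, Dee} meets every group (each contains at least one member of H), and |H| = 3.
The groups B2, B5, B7 are pairwise disjoint, so any hitting set needs a separate point for each — at least 3. Hence 3 is optimal.

3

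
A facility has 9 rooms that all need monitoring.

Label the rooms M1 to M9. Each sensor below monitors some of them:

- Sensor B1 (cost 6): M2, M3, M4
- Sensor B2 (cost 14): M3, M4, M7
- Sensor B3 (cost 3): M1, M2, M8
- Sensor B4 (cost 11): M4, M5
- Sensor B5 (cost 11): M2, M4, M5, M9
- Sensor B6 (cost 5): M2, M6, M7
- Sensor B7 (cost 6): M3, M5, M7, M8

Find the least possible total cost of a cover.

25

B3, B5, B6, B7 together cover every room (B3 ∪ B5 ∪ B6 ∪ B7 = {M1, M2, M3, M4, M5, M6, M7, M8, M9}); total cost 3 + 11 + 5 + 6 = 25.
No covering selection has total cost below 25.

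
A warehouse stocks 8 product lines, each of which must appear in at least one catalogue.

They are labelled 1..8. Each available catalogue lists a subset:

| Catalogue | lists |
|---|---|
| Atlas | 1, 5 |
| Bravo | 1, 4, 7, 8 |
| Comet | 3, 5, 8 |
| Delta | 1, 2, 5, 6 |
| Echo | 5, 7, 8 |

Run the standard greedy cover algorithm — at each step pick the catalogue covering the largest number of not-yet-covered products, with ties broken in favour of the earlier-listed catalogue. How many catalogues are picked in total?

Greedy: pick Bravo (covers 4 new) → pick Delta (covers 3 new) → pick Comet (covers 1 new). Total picks: 3.

3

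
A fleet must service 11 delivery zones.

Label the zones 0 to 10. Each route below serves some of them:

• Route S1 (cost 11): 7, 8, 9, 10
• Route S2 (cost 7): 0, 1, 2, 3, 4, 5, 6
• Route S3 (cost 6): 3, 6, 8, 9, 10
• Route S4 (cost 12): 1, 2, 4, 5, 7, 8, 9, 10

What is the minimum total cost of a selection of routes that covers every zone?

S1, S2 together cover every zone (S1 ∪ S2 = {0, 1, 2, 3, 4, 5, 6, 7, 8, 9, 10}); total cost 11 + 7 = 18.
The greedy pick S2, S3, S1 costs 24; no covering selection beats 18.

18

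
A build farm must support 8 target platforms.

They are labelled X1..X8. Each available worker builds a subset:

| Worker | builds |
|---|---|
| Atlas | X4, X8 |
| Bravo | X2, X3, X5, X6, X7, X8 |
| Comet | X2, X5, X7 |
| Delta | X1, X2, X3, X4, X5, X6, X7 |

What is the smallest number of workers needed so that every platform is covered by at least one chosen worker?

Bravo and Delta together: Bravo ∪ Delta = {X1, X2, X3, X4, X5, X6, X7, X8} — every platform is covered.
No single worker has all 8 platforms (the largest, Delta, has 7), so 2 is optimal.

2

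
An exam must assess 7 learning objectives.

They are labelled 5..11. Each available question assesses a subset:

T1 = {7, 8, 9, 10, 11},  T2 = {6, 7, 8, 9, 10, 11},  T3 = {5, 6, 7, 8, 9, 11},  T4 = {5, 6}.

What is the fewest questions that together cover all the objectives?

2

Take {T1, T3}. Their union is {5, 6, 7, 8, 9, 10, 11}, which is all 7 objectives.
No single question has all 7 objectives (the largest, T2, has 6), so 2 is optimal.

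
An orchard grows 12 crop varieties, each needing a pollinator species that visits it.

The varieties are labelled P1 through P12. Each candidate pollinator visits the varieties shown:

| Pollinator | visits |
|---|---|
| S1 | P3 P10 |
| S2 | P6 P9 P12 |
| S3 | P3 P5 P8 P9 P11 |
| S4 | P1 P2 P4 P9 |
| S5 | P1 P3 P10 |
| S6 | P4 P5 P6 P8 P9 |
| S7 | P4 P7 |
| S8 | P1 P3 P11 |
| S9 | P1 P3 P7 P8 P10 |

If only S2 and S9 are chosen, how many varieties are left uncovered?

4

Union of S2, S9 = {P1, P3, P6, P7, P8, P9, P10, P12}.
Not covered: P2, P4, P5, P11 — 4 varieties.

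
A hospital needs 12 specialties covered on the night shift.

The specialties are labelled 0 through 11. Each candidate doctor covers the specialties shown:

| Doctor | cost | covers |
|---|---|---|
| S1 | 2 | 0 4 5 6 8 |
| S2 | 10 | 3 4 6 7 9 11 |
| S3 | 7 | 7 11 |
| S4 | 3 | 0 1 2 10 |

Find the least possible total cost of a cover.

15

S1, S2, S4 together cover every specialty (S1 ∪ S2 ∪ S4 = {0, 1, 2, 3, 4, 5, 6, 7, 8, 9, 10, 11}); total cost 2 + 10 + 3 = 15.
No covering selection has total cost below 15.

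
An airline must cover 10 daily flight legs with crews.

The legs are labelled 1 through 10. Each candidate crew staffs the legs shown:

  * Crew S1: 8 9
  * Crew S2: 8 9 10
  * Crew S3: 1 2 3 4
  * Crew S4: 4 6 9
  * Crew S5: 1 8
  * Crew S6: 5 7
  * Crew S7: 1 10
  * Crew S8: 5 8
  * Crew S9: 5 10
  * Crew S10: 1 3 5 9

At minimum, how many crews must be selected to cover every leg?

Take {S2, S3, S4, S6}. Their union is {1, 2, 3, 4, 5, 6, 7, 8, 9, 10}, which is all 10 legs.
Only S4 contains 6, so S4 is forced; the remaining 7 legs need at least 3 more crews (each remaining crew adds at most 3) — so at least 4 crews are needed, and 4 is optimal.

4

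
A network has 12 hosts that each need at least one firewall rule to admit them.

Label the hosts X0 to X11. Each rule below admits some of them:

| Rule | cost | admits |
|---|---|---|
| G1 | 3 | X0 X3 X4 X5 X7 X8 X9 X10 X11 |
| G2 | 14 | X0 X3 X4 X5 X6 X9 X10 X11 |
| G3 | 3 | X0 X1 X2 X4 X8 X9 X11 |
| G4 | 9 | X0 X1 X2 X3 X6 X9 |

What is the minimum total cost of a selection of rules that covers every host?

G1, G4 together cover every host (G1 ∪ G4 = {X0, X1, X2, X3, X4, X5, X6, X7, X8, X9, X10, X11}); total cost 3 + 9 = 12.
The greedy pick G1, G3, G4 costs 15; no covering selection beats 12.

12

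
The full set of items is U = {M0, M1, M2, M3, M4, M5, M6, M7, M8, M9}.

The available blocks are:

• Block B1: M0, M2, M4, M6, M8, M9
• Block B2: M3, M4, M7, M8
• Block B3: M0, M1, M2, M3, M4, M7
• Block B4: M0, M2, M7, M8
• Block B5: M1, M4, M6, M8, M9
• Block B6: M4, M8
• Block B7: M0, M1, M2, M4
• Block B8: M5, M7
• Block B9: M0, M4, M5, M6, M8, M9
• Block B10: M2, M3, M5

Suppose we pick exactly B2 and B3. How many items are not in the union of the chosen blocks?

Union of B2, B3 = {M0, M1, M2, M3, M4, M7, M8}.
Not covered: M5, M6, M9 — 3 items.

3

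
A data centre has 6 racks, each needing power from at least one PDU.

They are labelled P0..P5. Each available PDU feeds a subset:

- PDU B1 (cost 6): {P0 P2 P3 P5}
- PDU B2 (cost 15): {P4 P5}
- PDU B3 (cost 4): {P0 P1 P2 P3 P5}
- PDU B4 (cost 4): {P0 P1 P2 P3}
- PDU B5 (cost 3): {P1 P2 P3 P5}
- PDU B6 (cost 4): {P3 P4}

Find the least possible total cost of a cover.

B3, B6 together cover every rack (B3 ∪ B6 = {P0, P1, P2, P3, P4, P5}); total cost 4 + 4 = 8.
The greedy pick B5, B3, B6 costs 11; no covering selection beats 8.

8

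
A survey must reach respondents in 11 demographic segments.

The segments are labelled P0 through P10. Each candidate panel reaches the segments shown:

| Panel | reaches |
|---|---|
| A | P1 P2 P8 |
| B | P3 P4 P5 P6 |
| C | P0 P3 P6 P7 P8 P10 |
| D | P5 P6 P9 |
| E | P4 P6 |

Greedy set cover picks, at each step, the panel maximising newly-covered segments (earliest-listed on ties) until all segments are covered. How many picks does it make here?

4

Greedy: pick C (covers 6 new) → pick A (covers 2 new) → pick B (covers 2 new) → pick D (covers 1 new). Total picks: 4.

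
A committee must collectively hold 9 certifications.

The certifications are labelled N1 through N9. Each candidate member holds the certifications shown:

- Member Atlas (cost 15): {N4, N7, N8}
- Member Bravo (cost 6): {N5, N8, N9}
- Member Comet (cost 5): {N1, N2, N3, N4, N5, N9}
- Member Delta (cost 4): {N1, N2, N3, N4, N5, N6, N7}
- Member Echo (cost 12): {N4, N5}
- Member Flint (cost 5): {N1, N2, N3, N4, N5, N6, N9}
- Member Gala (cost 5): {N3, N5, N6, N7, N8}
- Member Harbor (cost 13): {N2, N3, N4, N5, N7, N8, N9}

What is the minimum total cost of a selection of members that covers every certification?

10

Bravo, Delta together cover every certification (Bravo ∪ Delta = {N1, N2, N3, N4, N5, N6, N7, N8, N9}); total cost 6 + 4 = 10.
No covering selection has total cost below 10.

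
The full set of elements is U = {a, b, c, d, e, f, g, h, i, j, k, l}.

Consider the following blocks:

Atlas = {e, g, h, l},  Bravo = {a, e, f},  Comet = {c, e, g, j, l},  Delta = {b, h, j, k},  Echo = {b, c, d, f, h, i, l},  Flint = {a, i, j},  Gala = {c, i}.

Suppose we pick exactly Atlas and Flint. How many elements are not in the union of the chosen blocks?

Union of Atlas, Flint = {a, e, g, h, i, j, l}.
Not covered: b, c, d, f, k — 5 elements.

5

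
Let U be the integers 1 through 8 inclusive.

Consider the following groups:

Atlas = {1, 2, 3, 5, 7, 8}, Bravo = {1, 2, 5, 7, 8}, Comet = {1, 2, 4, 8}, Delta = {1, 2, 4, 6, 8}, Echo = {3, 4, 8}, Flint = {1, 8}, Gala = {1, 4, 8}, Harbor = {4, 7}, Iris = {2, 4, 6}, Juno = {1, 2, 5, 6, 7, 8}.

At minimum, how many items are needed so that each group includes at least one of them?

2

H = {4, 8} meets every group (each contains at least one member of H), and |H| = 2.
The groups Flint, Iris are pairwise disjoint, so any hitting set needs a separate item for each — at least 2. Hence 2 is optimal.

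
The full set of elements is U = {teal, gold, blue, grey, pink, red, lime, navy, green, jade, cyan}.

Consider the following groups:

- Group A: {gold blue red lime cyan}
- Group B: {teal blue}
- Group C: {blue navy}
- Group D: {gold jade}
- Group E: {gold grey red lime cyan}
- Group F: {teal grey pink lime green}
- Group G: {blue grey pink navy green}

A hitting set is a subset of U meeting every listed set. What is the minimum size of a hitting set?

3

The 3 elements {teal, gold, navy} hit every group.
The groups C, D, F are pairwise disjoint, so any hitting set needs a separate element for each — at least 3. Hence 3 is optimal.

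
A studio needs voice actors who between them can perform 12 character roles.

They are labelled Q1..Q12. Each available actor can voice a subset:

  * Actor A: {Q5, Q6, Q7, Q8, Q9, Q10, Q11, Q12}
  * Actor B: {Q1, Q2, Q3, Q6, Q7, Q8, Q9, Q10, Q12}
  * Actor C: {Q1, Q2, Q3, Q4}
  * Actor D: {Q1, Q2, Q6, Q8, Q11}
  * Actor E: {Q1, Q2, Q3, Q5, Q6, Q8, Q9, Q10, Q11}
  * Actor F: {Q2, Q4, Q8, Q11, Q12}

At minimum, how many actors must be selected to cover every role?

Take {A, C}. Their union is {Q1, Q2, Q3, Q4, Q5, Q6, Q7, Q8, Q9, Q10, Q11, Q12}, which is all 12 roles.
No single actor has all 12 roles (the largest, B, has 9), so 2 is optimal.

2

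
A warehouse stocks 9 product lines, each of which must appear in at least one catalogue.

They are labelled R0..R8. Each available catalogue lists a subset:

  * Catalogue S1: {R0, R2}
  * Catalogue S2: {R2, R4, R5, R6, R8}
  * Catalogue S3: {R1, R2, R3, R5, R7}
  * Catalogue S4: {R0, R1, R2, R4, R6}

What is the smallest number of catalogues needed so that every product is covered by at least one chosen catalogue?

3

S2 and S3 and S4 together: S2 ∪ S3 ∪ S4 = {R0, R1, R2, R3, R4, R5, R6, R7, R8} — every product is covered.
Only S3 contains R3, so S3 is forced; the remaining 4 products need at least 2 more catalogues (each remaining catalogue adds at most 3) — so at least 3 catalogues are needed, and 3 is optimal.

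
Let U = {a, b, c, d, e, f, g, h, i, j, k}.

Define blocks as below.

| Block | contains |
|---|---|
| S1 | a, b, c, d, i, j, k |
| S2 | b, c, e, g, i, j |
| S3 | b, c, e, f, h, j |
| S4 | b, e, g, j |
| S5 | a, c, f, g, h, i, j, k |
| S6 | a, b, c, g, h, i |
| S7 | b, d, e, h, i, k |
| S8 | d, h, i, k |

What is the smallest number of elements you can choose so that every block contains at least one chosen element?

The 2 elements {b, k} hit every block.
The blocks S4, S8 are pairwise disjoint, so any hitting set needs a separate element for each — at least 2. Hence 2 is optimal.

2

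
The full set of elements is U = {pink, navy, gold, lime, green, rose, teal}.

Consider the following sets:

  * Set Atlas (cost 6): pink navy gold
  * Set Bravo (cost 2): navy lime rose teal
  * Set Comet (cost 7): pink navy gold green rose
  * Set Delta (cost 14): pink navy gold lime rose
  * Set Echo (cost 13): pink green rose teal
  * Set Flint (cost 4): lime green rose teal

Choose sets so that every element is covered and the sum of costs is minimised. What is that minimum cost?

Bravo, Comet together cover every element (Bravo ∪ Comet = {pink, navy, gold, lime, green, rose, teal}); total cost 2 + 7 = 9.
No covering selection has total cost below 9.

9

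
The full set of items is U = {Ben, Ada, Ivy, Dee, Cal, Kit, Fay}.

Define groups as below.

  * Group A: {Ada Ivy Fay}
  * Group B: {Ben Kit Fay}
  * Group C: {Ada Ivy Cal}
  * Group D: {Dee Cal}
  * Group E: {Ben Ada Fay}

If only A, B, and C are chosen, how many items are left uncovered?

1

Union of A, B, C = {Ben, Ada, Ivy, Cal, Kit, Fay}.
Not covered: Dee — 1 item.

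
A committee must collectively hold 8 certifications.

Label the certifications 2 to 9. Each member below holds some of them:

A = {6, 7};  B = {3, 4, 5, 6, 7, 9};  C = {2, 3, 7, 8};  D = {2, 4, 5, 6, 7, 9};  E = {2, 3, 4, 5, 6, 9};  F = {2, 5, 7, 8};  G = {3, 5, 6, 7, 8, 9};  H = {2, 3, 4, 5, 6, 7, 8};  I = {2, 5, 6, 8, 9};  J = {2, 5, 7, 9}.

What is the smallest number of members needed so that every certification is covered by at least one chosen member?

E and F together: E ∪ F = {2, 3, 4, 5, 6, 7, 8, 9} — every certification is covered.
No single member has all 8 certifications (the largest, H, has 7), so 2 is optimal.

2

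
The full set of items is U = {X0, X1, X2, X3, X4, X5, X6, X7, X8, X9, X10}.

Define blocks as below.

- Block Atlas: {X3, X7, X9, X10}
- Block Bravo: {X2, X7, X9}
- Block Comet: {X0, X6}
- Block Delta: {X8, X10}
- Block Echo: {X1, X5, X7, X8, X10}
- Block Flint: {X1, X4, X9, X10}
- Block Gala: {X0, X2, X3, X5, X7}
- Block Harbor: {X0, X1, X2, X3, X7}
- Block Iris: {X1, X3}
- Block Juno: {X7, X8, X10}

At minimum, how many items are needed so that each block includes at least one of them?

Take H = {X2, X3, X6, X10}. Each listed block contains at least one of these, so H is a hitting set of size 4.
The blocks Bravo, Comet, Delta, Iris are pairwise disjoint, so any hitting set needs a separate item for each — at least 4. Hence 4 is optimal.

4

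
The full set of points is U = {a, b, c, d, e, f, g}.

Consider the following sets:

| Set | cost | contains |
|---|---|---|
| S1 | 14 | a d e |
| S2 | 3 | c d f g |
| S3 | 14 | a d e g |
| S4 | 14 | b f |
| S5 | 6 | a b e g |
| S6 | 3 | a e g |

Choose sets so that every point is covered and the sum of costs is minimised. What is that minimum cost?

S2, S5 together cover every point (S2 ∪ S5 = {a, b, c, d, e, f, g}); total cost 3 + 6 = 9.
The greedy pick S2, S6, S5 costs 12; no covering selection beats 9.

9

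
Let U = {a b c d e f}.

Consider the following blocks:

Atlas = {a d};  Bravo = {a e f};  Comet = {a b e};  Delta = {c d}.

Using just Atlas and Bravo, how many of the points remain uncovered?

2

Union of Atlas, Bravo = {a, d, e, f}.
Not covered: b, c — 2 points.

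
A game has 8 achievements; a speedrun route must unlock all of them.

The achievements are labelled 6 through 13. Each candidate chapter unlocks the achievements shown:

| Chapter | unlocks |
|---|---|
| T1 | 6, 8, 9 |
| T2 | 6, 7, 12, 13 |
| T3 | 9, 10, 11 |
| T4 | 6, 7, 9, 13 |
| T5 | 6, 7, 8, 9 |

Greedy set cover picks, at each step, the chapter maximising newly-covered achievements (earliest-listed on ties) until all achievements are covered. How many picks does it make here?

3

Greedy: pick T2 (covers 4 new) → pick T3 (covers 3 new) → pick T1 (covers 1 new). Total picks: 3.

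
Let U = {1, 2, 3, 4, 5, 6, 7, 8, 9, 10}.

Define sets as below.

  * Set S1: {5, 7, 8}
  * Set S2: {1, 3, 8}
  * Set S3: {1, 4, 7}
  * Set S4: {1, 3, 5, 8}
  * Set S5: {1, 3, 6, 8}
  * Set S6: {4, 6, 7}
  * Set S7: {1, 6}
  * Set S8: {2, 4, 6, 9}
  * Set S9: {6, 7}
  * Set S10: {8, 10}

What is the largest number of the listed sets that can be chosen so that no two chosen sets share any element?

2

S3, S10 are pairwise disjoint (S3={1,4,7}; S10={8,10}).
Every remaining set overlaps one of these, and no 3 of the listed sets are pairwise disjoint, so 2 is the maximum.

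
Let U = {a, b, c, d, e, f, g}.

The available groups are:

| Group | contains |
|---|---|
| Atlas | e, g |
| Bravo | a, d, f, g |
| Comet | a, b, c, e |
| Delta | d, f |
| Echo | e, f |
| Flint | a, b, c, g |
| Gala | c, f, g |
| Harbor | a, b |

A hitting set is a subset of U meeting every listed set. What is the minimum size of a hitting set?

Take H = {a, e, f}. Each listed group contains at least one of these, so H is a hitting set of size 3.
The groups Atlas, Delta, Harbor are pairwise disjoint, so any hitting set needs a separate point for each — at least 3. Hence 3 is optimal.

3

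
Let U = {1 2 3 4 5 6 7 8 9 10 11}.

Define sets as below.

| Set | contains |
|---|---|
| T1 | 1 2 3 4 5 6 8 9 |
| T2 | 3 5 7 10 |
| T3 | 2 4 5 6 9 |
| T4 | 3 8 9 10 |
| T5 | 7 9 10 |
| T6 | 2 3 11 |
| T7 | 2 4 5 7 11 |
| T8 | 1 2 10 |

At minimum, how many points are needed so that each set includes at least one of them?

2

H = {2, 10} meets every set (each contains at least one member of H), and |H| = 2.
The sets T4, T7 are pairwise disjoint, so any hitting set needs a separate point for each — at least 2. Hence 2 is optimal.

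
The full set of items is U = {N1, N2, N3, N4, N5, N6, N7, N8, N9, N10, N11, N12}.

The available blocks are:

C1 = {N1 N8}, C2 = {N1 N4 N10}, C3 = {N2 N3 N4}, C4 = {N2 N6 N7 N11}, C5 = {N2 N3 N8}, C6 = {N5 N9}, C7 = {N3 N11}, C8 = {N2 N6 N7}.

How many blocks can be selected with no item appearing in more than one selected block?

C2, C6, C7, C8 are pairwise disjoint (C2={N1,N4,N10}; C6={N5,N9}; C7={N3,N11}; C8={N2,N6,N7}).
Every remaining block overlaps one of these, and no 5 of the listed blocks are pairwise disjoint, so 4 is the maximum.

4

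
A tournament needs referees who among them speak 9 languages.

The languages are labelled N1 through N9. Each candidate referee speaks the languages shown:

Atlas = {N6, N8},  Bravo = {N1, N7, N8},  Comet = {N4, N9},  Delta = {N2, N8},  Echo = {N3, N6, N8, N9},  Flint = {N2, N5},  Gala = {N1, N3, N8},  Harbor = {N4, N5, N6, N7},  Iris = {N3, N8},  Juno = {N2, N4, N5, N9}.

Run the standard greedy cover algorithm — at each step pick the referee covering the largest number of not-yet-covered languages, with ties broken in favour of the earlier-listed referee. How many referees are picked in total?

Greedy: pick Echo (covers 4 new) → pick Harbor (covers 3 new) → pick Bravo (covers 1 new) → pick Delta (covers 1 new). Total picks: 4.
(The true minimum cover uses only 3 referees, so greedy is not optimal here.)

4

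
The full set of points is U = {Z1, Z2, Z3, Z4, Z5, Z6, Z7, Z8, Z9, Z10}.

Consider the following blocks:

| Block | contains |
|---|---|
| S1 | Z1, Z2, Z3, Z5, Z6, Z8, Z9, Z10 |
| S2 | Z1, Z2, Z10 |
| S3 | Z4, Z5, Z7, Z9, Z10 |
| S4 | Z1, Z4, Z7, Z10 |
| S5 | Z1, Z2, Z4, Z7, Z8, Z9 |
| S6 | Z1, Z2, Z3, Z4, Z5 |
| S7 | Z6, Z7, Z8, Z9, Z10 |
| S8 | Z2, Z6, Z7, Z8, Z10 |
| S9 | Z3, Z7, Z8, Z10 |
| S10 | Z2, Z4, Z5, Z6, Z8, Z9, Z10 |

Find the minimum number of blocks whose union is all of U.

2

Take {S1, S5}. Their union is {Z1, Z2, Z3, Z4, Z5, Z6, Z7, Z8, Z9, Z10}, which is all 10 points.
No single block has all 10 points (the largest, S1, has 8), so 2 is optimal.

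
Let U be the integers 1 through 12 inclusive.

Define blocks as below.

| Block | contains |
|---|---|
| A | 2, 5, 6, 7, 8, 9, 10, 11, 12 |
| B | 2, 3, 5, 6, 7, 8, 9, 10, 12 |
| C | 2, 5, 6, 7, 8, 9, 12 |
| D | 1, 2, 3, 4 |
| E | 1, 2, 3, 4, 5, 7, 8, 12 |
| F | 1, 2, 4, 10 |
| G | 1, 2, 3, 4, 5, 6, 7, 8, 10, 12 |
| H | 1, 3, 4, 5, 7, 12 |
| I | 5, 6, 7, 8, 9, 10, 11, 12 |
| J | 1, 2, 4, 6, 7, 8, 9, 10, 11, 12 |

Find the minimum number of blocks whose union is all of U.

2

Take {A, G}. Their union is {1, 2, 3, 4, 5, 6, 7, 8, 9, 10, 11, 12}, which is all 12 points.
No single block has all 12 points (the largest, G, has 10), so 2 is optimal.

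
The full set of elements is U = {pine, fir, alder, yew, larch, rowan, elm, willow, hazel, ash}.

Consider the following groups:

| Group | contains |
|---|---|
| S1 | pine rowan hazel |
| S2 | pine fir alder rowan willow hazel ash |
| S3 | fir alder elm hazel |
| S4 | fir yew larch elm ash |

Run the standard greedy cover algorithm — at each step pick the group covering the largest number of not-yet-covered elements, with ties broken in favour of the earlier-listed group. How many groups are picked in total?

Greedy: pick S2 (covers 7 new) → pick S4 (covers 3 new). Total picks: 2.

2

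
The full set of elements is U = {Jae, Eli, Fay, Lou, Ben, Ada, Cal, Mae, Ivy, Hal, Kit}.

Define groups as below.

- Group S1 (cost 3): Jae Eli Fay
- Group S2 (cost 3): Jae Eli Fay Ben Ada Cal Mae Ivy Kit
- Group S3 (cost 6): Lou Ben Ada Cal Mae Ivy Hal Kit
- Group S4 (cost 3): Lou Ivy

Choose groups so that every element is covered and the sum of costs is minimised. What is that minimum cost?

9

S2, S3 together cover every element (S2 ∪ S3 = {Jae, Eli, Fay, Lou, Ben, Ada, Cal, Mae, Ivy, Hal, Kit}); total cost 3 + 6 = 9.
No covering selection has total cost below 9.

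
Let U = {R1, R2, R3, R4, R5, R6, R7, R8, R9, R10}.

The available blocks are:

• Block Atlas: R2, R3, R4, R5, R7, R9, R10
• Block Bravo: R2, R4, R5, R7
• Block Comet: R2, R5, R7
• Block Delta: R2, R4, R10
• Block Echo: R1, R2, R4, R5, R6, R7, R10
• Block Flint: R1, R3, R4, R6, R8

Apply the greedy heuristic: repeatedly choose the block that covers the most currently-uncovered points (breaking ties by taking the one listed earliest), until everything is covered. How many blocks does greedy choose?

Greedy: pick Atlas (covers 7 new) → pick Flint (covers 3 new). Total picks: 2.

2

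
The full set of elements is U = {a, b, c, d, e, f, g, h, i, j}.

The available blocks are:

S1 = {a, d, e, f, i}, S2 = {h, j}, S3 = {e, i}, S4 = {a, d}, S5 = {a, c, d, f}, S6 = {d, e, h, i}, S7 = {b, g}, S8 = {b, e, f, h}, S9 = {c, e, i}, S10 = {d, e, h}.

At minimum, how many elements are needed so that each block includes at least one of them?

T = {d, g, h, i} meets every block (each contains at least one member of T), and |T| = 4.
The blocks S2, S3, S5, S7 are pairwise disjoint, so any hitting set needs a separate element for each — at least 4. Hence 4 is optimal.

4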